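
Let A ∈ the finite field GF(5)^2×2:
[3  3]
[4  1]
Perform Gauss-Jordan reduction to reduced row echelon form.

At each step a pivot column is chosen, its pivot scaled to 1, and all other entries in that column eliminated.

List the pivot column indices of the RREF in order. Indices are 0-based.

pivot columns: 0, 1

pivot(0,0)=3: scale R0 → (1, 1)
  clear (1,0): R1 −= (4)R0 → (0, 2)
pivot(1,1)=2: scale R1 → (0, 1)
  clear (0,1): R0 −= (1)R1 → (1, 0)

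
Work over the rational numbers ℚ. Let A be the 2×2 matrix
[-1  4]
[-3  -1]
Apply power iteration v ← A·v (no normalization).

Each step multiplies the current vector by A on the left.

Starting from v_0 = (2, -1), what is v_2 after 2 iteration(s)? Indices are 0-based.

v_2 = (-14, 23)

v_0 = (2, -1).
v_1 = A·v_0 = (-6, -5).
v_2 = A·v_1 = (-14, 23).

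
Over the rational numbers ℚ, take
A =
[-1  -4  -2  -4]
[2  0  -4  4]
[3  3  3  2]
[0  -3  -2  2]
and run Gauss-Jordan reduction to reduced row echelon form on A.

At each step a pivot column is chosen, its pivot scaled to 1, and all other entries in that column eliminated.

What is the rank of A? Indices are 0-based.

pivot(0,0)=-1: scale R0 → (1, 4, 2, 4)
  clear (1,0): R1 −= (2)R0 → (0, -8, -8, -4)
  clear (2,0): R2 −= (3)R0 → (0, -9, -3, -10)
pivot(1,1)=-8: scale R1 → (0, 1, 1, 1/2)
  clear (0,1): R0 −= (4)R1 → (1, 0, -2, 2)
  clear (2,1): R2 −= (-9)R1 → (0, 0, 6, -11/2)
  clear (3,1): R3 −= (-3)R1 → (0, 0, 1, 7/2)
pivot(2,2)=6: scale R2 → (0, 0, 1, -11/12)
  clear (0,2): R0 −= (-2)R2 → (1, 0, 0, 1/6)
  clear (1,2): R1 −= (1)R2 → (0, 1, 0, 17/12)
  clear (3,2): R3 −= (1)R2 → (0, 0, 0, 53/12)
pivot(3,3)=53/12: scale R3 → (0, 0, 0, 1)
  clear (0,3): R0 −= (1/6)R3 → (1, 0, 0, 0)
  clear (1,3): R1 −= (17/12)R3 → (0, 1, 0, 0)
  clear (2,3): R2 −= (-11/12)R3 → (0, 0, 1, 0)

rank = 4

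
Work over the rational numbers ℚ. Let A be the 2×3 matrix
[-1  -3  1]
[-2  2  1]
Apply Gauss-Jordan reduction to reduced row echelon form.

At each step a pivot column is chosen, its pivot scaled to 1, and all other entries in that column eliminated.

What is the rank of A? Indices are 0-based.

rank = 2

step 1: normalize row 0 (÷-1) = (1, 3, -1)
  row 1: subtract -2×row0 = (0, 8, -1)
step 2: normalize row 1 (÷8) = (0, 1, -1/8)
  row 0: subtract 3×row1 = (1, 0, -5/8)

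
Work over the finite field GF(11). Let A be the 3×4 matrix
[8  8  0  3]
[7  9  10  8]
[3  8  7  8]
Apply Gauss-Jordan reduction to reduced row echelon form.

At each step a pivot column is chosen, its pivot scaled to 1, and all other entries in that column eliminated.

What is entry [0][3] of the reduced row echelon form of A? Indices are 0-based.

pivot(0,0)=8: scale R0 → (1, 1, 0, 10)
  clear (1,0): R1 −= (7)R0 → (0, 2, 10, 4)
  clear (2,0): R2 −= (3)R0 → (0, 5, 7, 0)
pivot(1,1)=2: scale R1 → (0, 1, 5, 2)
  clear (0,1): R0 −= (1)R1 → (1, 0, 6, 8)
  clear (2,1): R2 −= (5)R1 → (0, 0, 4, 1)
pivot(2,2)=4: scale R2 → (0, 0, 1, 3)
  clear (0,2): R0 −= (6)R2 → (1, 0, 0, 1)
  clear (1,2): R1 −= (5)R2 → (0, 1, 0, 9)

M[0][3] = 1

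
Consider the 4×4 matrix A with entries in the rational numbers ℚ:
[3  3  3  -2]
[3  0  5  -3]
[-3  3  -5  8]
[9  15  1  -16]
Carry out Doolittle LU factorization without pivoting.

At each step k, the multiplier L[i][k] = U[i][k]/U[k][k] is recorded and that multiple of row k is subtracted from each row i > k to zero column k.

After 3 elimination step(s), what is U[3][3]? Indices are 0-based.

[col 0] pivot 3
  R1 -= 1*R0 → (0, -3, 2, -1)  (L[1][0] := 1)
  R2 -= -1*R0 → (0, 6, -2, 6)  (L[2][0] := -1)
  R3 -= 3*R0 → (0, 6, -8, -10)  (L[3][0] := 3)
[col 1] pivot -3
  R2 -= -2*R1 → (0, 0, 2, 4)  (L[2][1] := -2)
  R3 -= -2*R1 → (0, 0, -4, -12)  (L[3][1] := -2)
[col 2] pivot 2
  R3 -= -2*R2 → (0, 0, 0, -4)  (L[3][2] := -2)

U[3][3] = -4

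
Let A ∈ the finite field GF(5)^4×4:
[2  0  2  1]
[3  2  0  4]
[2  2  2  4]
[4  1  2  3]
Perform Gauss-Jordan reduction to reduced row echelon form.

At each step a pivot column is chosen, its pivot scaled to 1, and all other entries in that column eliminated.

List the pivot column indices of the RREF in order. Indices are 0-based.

step 1: normalize row 0 (÷2) = (1, 0, 1, 3)
  row 1: subtract 3×row0 = (0, 2, 2, 0)
  row 2: subtract 2×row0 = (0, 2, 0, 3)
  row 3: subtract 4×row0 = (0, 1, 3, 1)
step 2: normalize row 1 (÷2) = (0, 1, 1, 0)
  row 2: subtract 2×row1 = (0, 0, 3, 3)
  row 3: subtract 1×row1 = (0, 0, 2, 1)
step 3: normalize row 2 (÷3) = (0, 0, 1, 1)
  row 0: subtract 1×row2 = (1, 0, 0, 2)
  row 1: subtract 1×row2 = (0, 1, 0, 4)
  row 3: subtract 2×row2 = (0, 0, 0, 4)
step 4: normalize row 3 (÷4) = (0, 0, 0, 1)
  row 0: subtract 2×row3 = (1, 0, 0, 0)
  row 1: subtract 4×row3 = (0, 1, 0, 0)
  row 2: subtract 1×row3 = (0, 0, 1, 0)

pivot columns: 0, 1, 2, 3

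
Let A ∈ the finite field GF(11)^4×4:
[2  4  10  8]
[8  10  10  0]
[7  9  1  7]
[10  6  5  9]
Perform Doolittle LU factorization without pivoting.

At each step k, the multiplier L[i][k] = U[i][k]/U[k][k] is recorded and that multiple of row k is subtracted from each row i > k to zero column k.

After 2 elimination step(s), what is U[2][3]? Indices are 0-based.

U[2][3] = 2

k=0: U[0][0]=2
  eliminate (1,0): mult=4, new row 1: (0, 5, 3, 1); set L[1][0]=4
  eliminate (2,0): mult=9, new row 2: (0, 6, 10, 1); set L[2][0]=9
  eliminate (3,0): mult=5, new row 3: (0, 8, 10, 2); set L[3][0]=5
k=1: U[1][1]=5
  eliminate (2,1): mult=10, new row 2: (0, 0, 2, 2); set L[2][1]=10
  eliminate (3,1): mult=6, new row 3: (0, 0, 3, 7); set L[3][1]=6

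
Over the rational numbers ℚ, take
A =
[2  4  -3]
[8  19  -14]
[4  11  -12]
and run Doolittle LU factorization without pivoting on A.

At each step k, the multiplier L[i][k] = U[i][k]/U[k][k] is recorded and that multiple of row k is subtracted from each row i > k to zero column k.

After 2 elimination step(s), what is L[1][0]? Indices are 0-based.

L[1][0] = 4

[col 0] pivot 2
  R1 -= 4*R0 → (0, 3, -2)  (L[1][0] := 4)
  R2 -= 2*R0 → (0, 3, -6)  (L[2][0] := 2)
[col 1] pivot 3
  R2 -= 1*R1 → (0, 0, -4)  (L[2][1] := 1)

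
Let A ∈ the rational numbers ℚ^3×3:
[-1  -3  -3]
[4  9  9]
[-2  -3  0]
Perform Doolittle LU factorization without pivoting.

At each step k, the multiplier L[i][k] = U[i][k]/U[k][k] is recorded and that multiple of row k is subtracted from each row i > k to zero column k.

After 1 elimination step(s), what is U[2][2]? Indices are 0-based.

[col 0] pivot -1
  R1 -= -4*R0 → (0, -3, -3)  (L[1][0] := -4)
  R2 -= 2*R0 → (0, 3, 6)  (L[2][0] := 2)

U[2][2] = 6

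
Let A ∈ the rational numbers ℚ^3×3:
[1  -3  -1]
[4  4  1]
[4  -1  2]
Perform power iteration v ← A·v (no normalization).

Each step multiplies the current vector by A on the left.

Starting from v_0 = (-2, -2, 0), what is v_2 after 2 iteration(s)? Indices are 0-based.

v_0 = (-2, -2, 0).
v_1 = A·v_0 = (4, -16, -6).
v_2 = A·v_1 = (58, -54, 20).

v_2 = (58, -54, 20)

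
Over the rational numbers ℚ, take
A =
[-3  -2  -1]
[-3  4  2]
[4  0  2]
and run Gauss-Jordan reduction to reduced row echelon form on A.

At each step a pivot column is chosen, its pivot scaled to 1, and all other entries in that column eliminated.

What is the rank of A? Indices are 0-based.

[1] R0 /= -3  ⇒  (1, 2/3, 1/3)
     R1 -= -3·R0  ⇒  (0, 6, 3)
     R2 -= 4·R0  ⇒  (0, -8/3, 2/3)
[2] R1 /= 6  ⇒  (0, 1, 1/2)
     R0 -= 2/3·R1  ⇒  (1, 0, 0)
     R2 -= -8/3·R1  ⇒  (0, 0, 2)
[3] R2 /= 2  ⇒  (0, 0, 1)
     R1 -= 1/2·R2  ⇒  (0, 1, 0)

rank = 3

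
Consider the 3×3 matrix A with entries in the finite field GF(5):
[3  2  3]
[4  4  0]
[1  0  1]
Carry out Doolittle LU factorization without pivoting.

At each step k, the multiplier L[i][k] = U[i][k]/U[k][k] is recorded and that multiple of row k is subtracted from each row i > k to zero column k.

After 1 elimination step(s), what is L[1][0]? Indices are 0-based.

[col 0] pivot 3
  R1 -= 3*R0 → (0, 3, 1)  (L[1][0] := 3)
  R2 -= 2*R0 → (0, 1, 0)  (L[2][0] := 2)

L[1][0] = 3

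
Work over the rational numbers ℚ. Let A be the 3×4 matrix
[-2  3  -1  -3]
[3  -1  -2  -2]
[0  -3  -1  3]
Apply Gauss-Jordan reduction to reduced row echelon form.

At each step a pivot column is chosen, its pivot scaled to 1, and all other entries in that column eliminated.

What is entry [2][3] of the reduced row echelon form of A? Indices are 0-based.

step 1: normalize row 0 (÷-2) = (1, -3/2, 1/2, 3/2)
  row 1: subtract 3×row0 = (0, 7/2, -7/2, -13/2)
step 2: normalize row 1 (÷7/2) = (0, 1, -1, -13/7)
  row 0: subtract -3/2×row1 = (1, 0, -1, -9/7)
  row 2: subtract -3×row1 = (0, 0, -4, -18/7)
step 3: normalize row 2 (÷-4) = (0, 0, 1, 9/14)
  row 0: subtract -1×row2 = (1, 0, 0, -9/14)
  row 1: subtract -1×row2 = (0, 1, 0, -17/14)

M[2][3] = 9/14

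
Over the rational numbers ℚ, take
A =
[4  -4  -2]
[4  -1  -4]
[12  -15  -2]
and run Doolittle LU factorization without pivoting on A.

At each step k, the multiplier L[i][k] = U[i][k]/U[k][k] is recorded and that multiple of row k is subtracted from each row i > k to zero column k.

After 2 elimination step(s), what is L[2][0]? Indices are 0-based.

[col 0] pivot 4
  R1 -= 1*R0 → (0, 3, -2)  (L[1][0] := 1)
  R2 -= 3*R0 → (0, -3, 4)  (L[2][0] := 3)
[col 1] pivot 3
  R2 -= -1*R1 → (0, 0, 2)  (L[2][1] := -1)

L[2][0] = 3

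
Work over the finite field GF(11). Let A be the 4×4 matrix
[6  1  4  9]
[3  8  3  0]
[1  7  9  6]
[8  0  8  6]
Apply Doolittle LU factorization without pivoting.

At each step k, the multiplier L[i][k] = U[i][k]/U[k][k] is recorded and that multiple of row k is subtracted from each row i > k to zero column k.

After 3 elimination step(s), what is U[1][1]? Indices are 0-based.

U[1][1] = 2

k=0: U[0][0]=6
  eliminate (1,0): mult=6, new row 1: (0, 2, 1, 1); set L[1][0]=6
  eliminate (2,0): mult=2, new row 2: (0, 5, 1, 10); set L[2][0]=2
  eliminate (3,0): mult=5, new row 3: (0, 6, 10, 5); set L[3][0]=5
k=1: U[1][1]=2
  eliminate (2,1): mult=8, new row 2: (0, 0, 4, 2); set L[2][1]=8
  eliminate (3,1): mult=3, new row 3: (0, 0, 7, 2); set L[3][1]=3
k=2: U[2][2]=4
  eliminate (3,2): mult=10, new row 3: (0, 0, 0, 4); set L[3][2]=10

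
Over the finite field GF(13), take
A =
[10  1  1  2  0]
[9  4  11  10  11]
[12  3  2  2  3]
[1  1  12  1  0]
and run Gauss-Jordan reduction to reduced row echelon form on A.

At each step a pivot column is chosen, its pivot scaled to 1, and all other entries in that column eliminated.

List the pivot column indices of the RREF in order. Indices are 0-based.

pivot columns: 0, 1, 2, 3

pivot(0,0)=10: scale R0 → (1, 4, 4, 8, 0)
  clear (1,0): R1 −= (9)R0 → (0, 7, 1, 3, 11)
  clear (2,0): R2 −= (12)R0 → (0, 7, 6, 10, 3)
  clear (3,0): R3 −= (1)R0 → (0, 10, 8, 6, 0)
pivot(1,1)=7: scale R1 → (0, 1, 2, 6, 9)
  clear (0,1): R0 −= (4)R1 → (1, 0, 9, 10, 3)
  clear (2,1): R2 −= (7)R1 → (0, 0, 5, 7, 5)
  clear (3,1): R3 −= (10)R1 → (0, 0, 1, 11, 1)
pivot(2,2)=5: scale R2 → (0, 0, 1, 4, 1)
  clear (0,2): R0 −= (9)R2 → (1, 0, 0, 0, 7)
  clear (1,2): R1 −= (2)R2 → (0, 1, 0, 11, 7)
  clear (3,2): R3 −= (1)R2 → (0, 0, 0, 7, 0)
pivot(3,3)=7: scale R3 → (0, 0, 0, 1, 0)
  clear (1,3): R1 −= (11)R3 → (0, 1, 0, 0, 7)
  clear (2,3): R2 −= (4)R3 → (0, 0, 1, 0, 1)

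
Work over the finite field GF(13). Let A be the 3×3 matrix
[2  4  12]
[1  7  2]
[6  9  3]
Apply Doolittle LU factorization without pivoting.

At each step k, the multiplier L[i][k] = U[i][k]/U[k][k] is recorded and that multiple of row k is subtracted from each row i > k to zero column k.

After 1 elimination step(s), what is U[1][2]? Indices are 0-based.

U[1][2] = 9

k=0: U[0][0]=2
  eliminate (1,0): mult=7, new row 1: (0, 5, 9); set L[1][0]=7
  eliminate (2,0): mult=3, new row 2: (0, 10, 6); set L[2][0]=3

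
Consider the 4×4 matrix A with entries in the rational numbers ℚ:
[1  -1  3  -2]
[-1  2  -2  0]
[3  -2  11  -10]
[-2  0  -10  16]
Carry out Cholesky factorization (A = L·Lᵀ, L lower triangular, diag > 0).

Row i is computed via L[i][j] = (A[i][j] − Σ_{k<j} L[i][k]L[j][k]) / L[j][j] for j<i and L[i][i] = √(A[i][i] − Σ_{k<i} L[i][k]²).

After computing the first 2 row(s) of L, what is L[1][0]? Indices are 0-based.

Step 1: L[0][0] = √(1) = 1.
  L[1][0] = (-1) / L[0][0] = -1.
Step 2: L[1][1] = √(1) = 1.

L[1][0] = -1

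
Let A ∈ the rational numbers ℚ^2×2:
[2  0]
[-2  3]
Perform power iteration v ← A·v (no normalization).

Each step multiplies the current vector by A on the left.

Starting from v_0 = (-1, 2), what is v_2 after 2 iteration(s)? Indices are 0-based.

v_2 = (-4, 28)

v_0 = (-1, 2).
v_1 = A·v_0 = (-2, 8).
v_2 = A·v_1 = (-4, 28).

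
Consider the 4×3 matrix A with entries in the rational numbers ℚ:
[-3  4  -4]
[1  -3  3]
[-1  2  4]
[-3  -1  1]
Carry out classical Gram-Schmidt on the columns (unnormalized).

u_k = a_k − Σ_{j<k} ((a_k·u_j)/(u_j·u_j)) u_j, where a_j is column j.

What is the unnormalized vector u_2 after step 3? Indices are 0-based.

Step 1: u_0 = a_0 = (-3, 1, -1, -3).
Step 2: u_1 = a_1 − (-7/10)·u_0 = (19/10, -23/10, 13/10, -31/10).
Step 3: u_2 = a_2 − (2/5)·u_0 − (-62/101)·u_1 = (-165/101, 120/101, 525/101, 30/101).

u_2 = (-165/101, 120/101, 525/101, 30/101)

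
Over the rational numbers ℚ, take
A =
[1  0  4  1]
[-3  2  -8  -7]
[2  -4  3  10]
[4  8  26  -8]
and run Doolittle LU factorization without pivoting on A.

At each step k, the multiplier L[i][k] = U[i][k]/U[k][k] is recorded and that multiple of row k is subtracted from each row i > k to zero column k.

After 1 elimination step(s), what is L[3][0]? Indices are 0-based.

L[3][0] = 4

k=0: U[0][0]=1
  eliminate (1,0): mult=-3, new row 1: (0, 2, 4, -4); set L[1][0]=-3
  eliminate (2,0): mult=2, new row 2: (0, -4, -5, 8); set L[2][0]=2
  eliminate (3,0): mult=4, new row 3: (0, 8, 10, -12); set L[3][0]=4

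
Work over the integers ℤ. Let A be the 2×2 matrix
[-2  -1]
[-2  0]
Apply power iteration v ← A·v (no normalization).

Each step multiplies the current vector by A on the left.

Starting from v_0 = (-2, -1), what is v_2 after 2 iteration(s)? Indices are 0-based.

v_2 = (-14, -10)

v_0 = (-2, -1).
v_1 = A·v_0 = (5, 4).
v_2 = A·v_1 = (-14, -10).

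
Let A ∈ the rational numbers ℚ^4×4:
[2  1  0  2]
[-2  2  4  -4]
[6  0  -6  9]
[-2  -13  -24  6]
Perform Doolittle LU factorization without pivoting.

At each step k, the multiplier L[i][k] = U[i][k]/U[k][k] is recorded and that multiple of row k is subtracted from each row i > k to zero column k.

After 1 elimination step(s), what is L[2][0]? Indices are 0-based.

L[2][0] = 3

[col 0] pivot 2
  R1 -= -1*R0 → (0, 3, 4, -2)  (L[1][0] := -1)
  R2 -= 3*R0 → (0, -3, -6, 3)  (L[2][0] := 3)
  R3 -= -1*R0 → (0, -12, -24, 8)  (L[3][0] := -1)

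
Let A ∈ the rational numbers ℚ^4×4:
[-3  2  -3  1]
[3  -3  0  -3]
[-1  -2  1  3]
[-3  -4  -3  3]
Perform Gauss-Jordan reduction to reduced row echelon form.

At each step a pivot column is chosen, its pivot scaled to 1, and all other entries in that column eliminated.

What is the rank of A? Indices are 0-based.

rank = 4

pivot(0,0)=-3: scale R0 → (1, -2/3, 1, -1/3)
  clear (1,0): R1 −= (3)R0 → (0, -1, -3, -2)
  clear (2,0): R2 −= (-1)R0 → (0, -8/3, 2, 8/3)
  clear (3,0): R3 −= (-3)R0 → (0, -6, 0, 2)
pivot(1,1)=-1: scale R1 → (0, 1, 3, 2)
  clear (0,1): R0 −= (-2/3)R1 → (1, 0, 3, 1)
  clear (2,1): R2 −= (-8/3)R1 → (0, 0, 10, 8)
  clear (3,1): R3 −= (-6)R1 → (0, 0, 18, 14)
pivot(2,2)=10: scale R2 → (0, 0, 1, 4/5)
  clear (0,2): R0 −= (3)R2 → (1, 0, 0, -7/5)
  clear (1,2): R1 −= (3)R2 → (0, 1, 0, -2/5)
  clear (3,2): R3 −= (18)R2 → (0, 0, 0, -2/5)
pivot(3,3)=-2/5: scale R3 → (0, 0, 0, 1)
  clear (0,3): R0 −= (-7/5)R3 → (1, 0, 0, 0)
  clear (1,3): R1 −= (-2/5)R3 → (0, 1, 0, 0)
  clear (2,3): R2 −= (4/5)R3 → (0, 0, 1, 0)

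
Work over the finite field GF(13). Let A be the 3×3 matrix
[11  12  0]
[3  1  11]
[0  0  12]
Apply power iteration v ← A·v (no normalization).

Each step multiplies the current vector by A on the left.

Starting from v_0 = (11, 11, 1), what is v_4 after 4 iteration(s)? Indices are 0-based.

v_0 = (11, 11, 1).
v_1 = A·v_0 = (6, 3, 12).
v_2 = A·v_1 = (11, 10, 1).
v_3 = A·v_2 = (7, 2, 12).
v_4 = A·v_3 = (10, 12, 1).

v_4 = (10, 12, 1)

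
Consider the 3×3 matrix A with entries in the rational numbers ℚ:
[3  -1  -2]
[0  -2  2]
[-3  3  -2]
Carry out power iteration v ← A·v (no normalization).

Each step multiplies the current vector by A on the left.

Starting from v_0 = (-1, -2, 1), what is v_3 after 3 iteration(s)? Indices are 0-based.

v_3 = (-67, 118, -125)

v_0 = (-1, -2, 1).
v_1 = A·v_0 = (-3, 6, -5).
v_2 = A·v_1 = (-5, -22, 37).
v_3 = A·v_2 = (-67, 118, -125).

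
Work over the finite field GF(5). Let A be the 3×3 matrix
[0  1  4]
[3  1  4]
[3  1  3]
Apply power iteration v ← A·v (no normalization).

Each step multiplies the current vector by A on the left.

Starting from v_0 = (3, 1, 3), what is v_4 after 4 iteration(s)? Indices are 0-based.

v_4 = (3, 0, 0)

v_0 = (3, 1, 3).
v_1 = A·v_0 = (3, 2, 4).
v_2 = A·v_1 = (3, 2, 3).
v_3 = A·v_2 = (4, 3, 0).
v_4 = A·v_3 = (3, 0, 0).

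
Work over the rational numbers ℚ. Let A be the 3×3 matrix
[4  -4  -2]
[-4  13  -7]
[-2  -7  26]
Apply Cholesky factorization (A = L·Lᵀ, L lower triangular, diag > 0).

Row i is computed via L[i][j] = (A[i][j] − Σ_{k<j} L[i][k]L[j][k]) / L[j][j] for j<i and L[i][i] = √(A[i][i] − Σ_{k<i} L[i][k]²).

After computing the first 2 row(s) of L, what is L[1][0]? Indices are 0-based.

Step 1: L[0][0] = √(4) = 2.
  L[1][0] = (-4) / L[0][0] = -2.
Step 2: L[1][1] = √(9) = 3.

L[1][0] = -2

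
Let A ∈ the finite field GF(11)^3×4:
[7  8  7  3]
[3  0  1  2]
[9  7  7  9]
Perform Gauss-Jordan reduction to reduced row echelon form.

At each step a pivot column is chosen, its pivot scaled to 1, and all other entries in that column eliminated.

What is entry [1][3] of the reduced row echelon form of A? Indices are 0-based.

[1] R0 /= 7  ⇒  (1, 9, 1, 2)
     R1 -= 3·R0  ⇒  (0, 6, 9, 7)
     R2 -= 9·R0  ⇒  (0, 3, 9, 2)
[2] R1 /= 6  ⇒  (0, 1, 7, 3)
     R0 -= 9·R1  ⇒  (1, 0, 4, 8)
     R2 -= 3·R1  ⇒  (0, 0, 10, 4)
[3] R2 /= 10  ⇒  (0, 0, 1, 7)
     R0 -= 4·R2  ⇒  (1, 0, 0, 2)
     R1 -= 7·R2  ⇒  (0, 1, 0, 9)

M[1][3] = 9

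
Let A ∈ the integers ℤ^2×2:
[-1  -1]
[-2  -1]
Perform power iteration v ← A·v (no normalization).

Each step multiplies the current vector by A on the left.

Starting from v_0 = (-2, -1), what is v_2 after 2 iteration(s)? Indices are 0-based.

v_0 = (-2, -1).
v_1 = A·v_0 = (3, 5).
v_2 = A·v_1 = (-8, -11).

v_2 = (-8, -11)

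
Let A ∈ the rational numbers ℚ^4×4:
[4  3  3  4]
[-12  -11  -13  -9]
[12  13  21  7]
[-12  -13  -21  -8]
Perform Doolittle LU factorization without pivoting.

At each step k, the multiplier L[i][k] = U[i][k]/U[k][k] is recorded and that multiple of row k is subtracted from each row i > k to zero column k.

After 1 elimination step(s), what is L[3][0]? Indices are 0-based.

L[3][0] = -3

Step 1: pivot at (0,0) is 4.
  row1 ← row1 − (-3)·row0  ⇒  L[1][0]=-3, U row1=(0, -2, -4, 3)
  row2 ← row2 − (3)·row0  ⇒  L[2][0]=3, U row2=(0, 4, 12, -5)
  row3 ← row3 − (-3)·row0  ⇒  L[3][0]=-3, U row3=(0, -4, -12, 4)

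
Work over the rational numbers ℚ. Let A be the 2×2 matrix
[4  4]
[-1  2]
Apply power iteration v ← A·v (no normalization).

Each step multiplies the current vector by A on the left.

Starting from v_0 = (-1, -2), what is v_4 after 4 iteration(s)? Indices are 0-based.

v_0 = (-1, -2).
v_1 = A·v_0 = (-12, -3).
v_2 = A·v_1 = (-60, 6).
v_3 = A·v_2 = (-216, 72).
v_4 = A·v_3 = (-576, 360).

v_4 = (-576, 360)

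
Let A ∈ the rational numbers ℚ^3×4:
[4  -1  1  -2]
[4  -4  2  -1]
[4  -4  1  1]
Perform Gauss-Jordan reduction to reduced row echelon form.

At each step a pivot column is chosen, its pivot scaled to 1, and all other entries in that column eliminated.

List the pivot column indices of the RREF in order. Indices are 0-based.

pivot columns: 0, 1, 2

[1] R0 /= 4  ⇒  (1, -1/4, 1/4, -1/2)
     R1 -= 4·R0  ⇒  (0, -3, 1, 1)
     R2 -= 4·R0  ⇒  (0, -3, 0, 3)
[2] R1 /= -3  ⇒  (0, 1, -1/3, -1/3)
     R0 -= -1/4·R1  ⇒  (1, 0, 1/6, -7/12)
     R2 -= -3·R1  ⇒  (0, 0, -1, 2)
[3] R2 /= -1  ⇒  (0, 0, 1, -2)
     R0 -= 1/6·R2  ⇒  (1, 0, 0, -1/4)
     R1 -= -1/3·R2  ⇒  (0, 1, 0, -1)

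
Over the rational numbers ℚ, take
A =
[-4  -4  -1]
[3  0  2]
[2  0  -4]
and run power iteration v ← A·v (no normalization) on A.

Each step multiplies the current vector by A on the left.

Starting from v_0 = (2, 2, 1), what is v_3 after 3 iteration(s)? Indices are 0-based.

v_0 = (2, 2, 1).
v_1 = A·v_0 = (-17, 8, 0).
v_2 = A·v_1 = (36, -51, -34).
v_3 = A·v_2 = (94, 40, 208).

v_3 = (94, 40, 208)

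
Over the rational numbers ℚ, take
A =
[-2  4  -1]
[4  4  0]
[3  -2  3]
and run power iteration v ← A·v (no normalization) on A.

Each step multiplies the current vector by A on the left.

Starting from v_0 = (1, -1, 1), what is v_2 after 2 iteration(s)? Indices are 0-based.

v_2 = (6, -28, 3)

v_0 = (1, -1, 1).
v_1 = A·v_0 = (-7, 0, 8).
v_2 = A·v_1 = (6, -28, 3).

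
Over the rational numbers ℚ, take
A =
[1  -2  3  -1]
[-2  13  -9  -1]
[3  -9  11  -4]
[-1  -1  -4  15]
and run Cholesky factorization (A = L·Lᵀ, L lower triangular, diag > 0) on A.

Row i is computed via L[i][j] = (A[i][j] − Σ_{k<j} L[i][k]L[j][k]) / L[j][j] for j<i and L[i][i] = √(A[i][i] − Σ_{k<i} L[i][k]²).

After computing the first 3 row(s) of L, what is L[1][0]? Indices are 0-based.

Step 1: L[0][0] = √(1) = 1.
  L[1][0] = (-2) / L[0][0] = -2.
Step 2: L[1][1] = √(9) = 3.
  L[2][0] = (3) / L[0][0] = 3.
  L[2][1] = (-3) / L[1][1] = -1.
Step 3: L[2][2] = √(1) = 1.

L[1][0] = -2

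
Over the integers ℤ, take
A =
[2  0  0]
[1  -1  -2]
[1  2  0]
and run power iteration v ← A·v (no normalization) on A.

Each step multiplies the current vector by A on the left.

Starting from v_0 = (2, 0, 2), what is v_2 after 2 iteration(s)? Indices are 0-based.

v_0 = (2, 0, 2).
v_1 = A·v_0 = (4, -2, 2).
v_2 = A·v_1 = (8, 2, 0).

v_2 = (8, 2, 0)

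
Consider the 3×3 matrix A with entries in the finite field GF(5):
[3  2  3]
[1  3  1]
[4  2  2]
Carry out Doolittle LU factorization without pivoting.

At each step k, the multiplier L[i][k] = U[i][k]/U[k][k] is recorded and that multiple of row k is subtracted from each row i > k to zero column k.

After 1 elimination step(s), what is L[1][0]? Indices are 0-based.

L[1][0] = 2

k=0: U[0][0]=3
  eliminate (1,0): mult=2, new row 1: (0, 4, 0); set L[1][0]=2
  eliminate (2,0): mult=3, new row 2: (0, 1, 3); set L[2][0]=3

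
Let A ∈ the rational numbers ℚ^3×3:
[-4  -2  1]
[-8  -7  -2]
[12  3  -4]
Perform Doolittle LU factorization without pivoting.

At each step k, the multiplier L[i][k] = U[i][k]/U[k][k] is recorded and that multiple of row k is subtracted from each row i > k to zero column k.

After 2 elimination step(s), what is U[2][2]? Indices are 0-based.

k=0: U[0][0]=-4
  eliminate (1,0): mult=2, new row 1: (0, -3, -4); set L[1][0]=2
  eliminate (2,0): mult=-3, new row 2: (0, -3, -1); set L[2][0]=-3
k=1: U[1][1]=-3
  eliminate (2,1): mult=1, new row 2: (0, 0, 3); set L[2][1]=1

U[2][2] = 3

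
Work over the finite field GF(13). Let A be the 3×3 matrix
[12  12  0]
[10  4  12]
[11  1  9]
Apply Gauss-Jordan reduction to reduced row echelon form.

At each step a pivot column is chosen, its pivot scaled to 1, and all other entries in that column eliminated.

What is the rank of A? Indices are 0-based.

[1] R0 /= 12  ⇒  (1, 1, 0)
     R1 -= 10·R0  ⇒  (0, 7, 12)
     R2 -= 11·R0  ⇒  (0, 3, 9)
[2] R1 /= 7  ⇒  (0, 1, 11)
     R0 -= 1·R1  ⇒  (1, 0, 2)
     R2 -= 3·R1  ⇒  (0, 0, 2)
[3] R2 /= 2  ⇒  (0, 0, 1)
     R0 -= 2·R2  ⇒  (1, 0, 0)
     R1 -= 11·R2  ⇒  (0, 1, 0)

rank = 3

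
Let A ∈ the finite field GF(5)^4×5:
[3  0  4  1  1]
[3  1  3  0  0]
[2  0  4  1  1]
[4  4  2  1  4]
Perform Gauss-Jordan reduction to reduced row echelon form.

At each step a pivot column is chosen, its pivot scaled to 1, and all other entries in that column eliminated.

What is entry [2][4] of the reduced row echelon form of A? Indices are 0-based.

pivot(0,0)=3: scale R0 → (1, 0, 3, 2, 2)
  clear (1,0): R1 −= (3)R0 → (0, 1, 4, 4, 4)
  clear (2,0): R2 −= (2)R0 → (0, 0, 3, 2, 2)
  clear (3,0): R3 −= (4)R0 → (0, 4, 0, 3, 1)
pivot(1,1)=1: scale R1 → (0, 1, 4, 4, 4)
  clear (3,1): R3 −= (4)R1 → (0, 0, 4, 2, 0)
pivot(2,2)=3: scale R2 → (0, 0, 1, 4, 4)
  clear (0,2): R0 −= (3)R2 → (1, 0, 0, 0, 0)
  clear (1,2): R1 −= (4)R2 → (0, 1, 0, 3, 3)
  clear (3,2): R3 −= (4)R2 → (0, 0, 0, 1, 4)
pivot(3,3)=1: scale R3 → (0, 0, 0, 1, 4)
  clear (1,3): R1 −= (3)R3 → (0, 1, 0, 0, 1)
  clear (2,3): R2 −= (4)R3 → (0, 0, 1, 0, 3)

M[2][4] = 3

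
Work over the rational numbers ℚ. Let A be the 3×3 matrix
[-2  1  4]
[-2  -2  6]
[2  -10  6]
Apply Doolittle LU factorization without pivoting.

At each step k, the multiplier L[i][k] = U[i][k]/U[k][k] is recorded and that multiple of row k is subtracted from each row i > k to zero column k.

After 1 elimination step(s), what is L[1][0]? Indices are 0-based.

[col 0] pivot -2
  R1 -= 1*R0 → (0, -3, 2)  (L[1][0] := 1)
  R2 -= -1*R0 → (0, -9, 10)  (L[2][0] := -1)

L[1][0] = 1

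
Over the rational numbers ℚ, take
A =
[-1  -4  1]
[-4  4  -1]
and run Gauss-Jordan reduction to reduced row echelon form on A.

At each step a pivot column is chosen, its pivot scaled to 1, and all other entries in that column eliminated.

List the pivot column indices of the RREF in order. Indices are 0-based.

pivot columns: 0, 1

pivot(0,0)=-1: scale R0 → (1, 4, -1)
  clear (1,0): R1 −= (-4)R0 → (0, 20, -5)
pivot(1,1)=20: scale R1 → (0, 1, -1/4)
  clear (0,1): R0 −= (4)R1 → (1, 0, 0)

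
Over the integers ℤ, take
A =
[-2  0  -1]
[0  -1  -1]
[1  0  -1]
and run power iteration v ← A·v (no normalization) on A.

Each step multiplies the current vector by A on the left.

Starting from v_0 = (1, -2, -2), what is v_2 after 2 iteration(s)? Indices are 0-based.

v_2 = (-3, -7, -3)

v_0 = (1, -2, -2).
v_1 = A·v_0 = (0, 4, 3).
v_2 = A·v_1 = (-3, -7, -3).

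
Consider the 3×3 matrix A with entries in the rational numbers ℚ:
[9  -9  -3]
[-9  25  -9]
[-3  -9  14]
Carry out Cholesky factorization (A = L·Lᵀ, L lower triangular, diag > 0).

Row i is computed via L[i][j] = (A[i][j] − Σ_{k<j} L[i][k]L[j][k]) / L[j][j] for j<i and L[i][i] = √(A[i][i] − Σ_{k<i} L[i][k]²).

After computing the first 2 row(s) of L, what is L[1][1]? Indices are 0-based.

Step 1: L[0][0] = √(9) = 3.
  L[1][0] = (-9) / L[0][0] = -3.
Step 2: L[1][1] = √(16) = 4.

L[1][1] = 4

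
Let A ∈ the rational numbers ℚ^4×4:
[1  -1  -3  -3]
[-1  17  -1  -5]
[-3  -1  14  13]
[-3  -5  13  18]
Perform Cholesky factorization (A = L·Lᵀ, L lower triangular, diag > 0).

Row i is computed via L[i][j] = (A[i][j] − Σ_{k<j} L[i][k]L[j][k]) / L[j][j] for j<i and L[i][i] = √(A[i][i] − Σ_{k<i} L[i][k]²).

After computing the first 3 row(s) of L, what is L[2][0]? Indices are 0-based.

Step 1: L[0][0] = √(1) = 1.
  L[1][0] = (-1) / L[0][0] = -1.
Step 2: L[1][1] = √(16) = 4.
  L[2][0] = (-3) / L[0][0] = -3.
  L[2][1] = (-4) / L[1][1] = -1.
Step 3: L[2][2] = √(4) = 2.

L[2][0] = -3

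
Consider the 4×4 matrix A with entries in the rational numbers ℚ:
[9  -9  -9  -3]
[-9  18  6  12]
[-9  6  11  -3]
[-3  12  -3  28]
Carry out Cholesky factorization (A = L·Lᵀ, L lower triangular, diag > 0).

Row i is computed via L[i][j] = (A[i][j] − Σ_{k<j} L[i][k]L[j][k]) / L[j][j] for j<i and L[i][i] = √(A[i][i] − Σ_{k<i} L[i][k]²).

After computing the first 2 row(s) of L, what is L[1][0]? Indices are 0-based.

Step 1: L[0][0] = √(9) = 3.
  L[1][0] = (-9) / L[0][0] = -3.
Step 2: L[1][1] = √(9) = 3.

L[1][0] = -3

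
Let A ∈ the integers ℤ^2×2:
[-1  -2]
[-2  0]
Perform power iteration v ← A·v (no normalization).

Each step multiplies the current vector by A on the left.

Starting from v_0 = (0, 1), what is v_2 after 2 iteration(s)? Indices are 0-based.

v_2 = (2, 4)

v_0 = (0, 1).
v_1 = A·v_0 = (-2, 0).
v_2 = A·v_1 = (2, 4).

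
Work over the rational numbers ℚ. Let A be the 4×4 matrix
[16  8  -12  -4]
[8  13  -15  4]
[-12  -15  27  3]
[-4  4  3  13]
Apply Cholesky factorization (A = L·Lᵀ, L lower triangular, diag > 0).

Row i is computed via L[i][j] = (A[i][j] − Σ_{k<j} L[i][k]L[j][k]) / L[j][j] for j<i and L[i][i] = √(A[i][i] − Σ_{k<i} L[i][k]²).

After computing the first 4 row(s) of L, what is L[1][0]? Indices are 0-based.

Step 1: L[0][0] = √(16) = 4.
  L[1][0] = (8) / L[0][0] = 2.
Step 2: L[1][1] = √(9) = 3.
  L[2][0] = (-12) / L[0][0] = -3.
  L[2][1] = (-9) / L[1][1] = -3.
Step 3: L[2][2] = √(9) = 3.
  L[3][0] = (-4) / L[0][0] = -1.
  L[3][1] = (6) / L[1][1] = 2.
  L[3][2] = (6) / L[2][2] = 2.
Step 4: L[3][3] = √(4) = 2.

L[1][0] = 2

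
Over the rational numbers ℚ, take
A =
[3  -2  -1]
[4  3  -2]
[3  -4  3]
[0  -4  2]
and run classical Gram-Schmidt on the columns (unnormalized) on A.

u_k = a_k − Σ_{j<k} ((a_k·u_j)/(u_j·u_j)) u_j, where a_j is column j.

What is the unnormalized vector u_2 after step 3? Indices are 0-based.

Step 1: u_0 = a_0 = (3, 4, 3, 0).
Step 2: u_1 = a_1 − (-3/17)·u_0 = (-25/17, 63/17, -59/17, -4).
Step 3: u_2 = a_2 − (-1/17)·u_0 − (-46/83)·u_1 = (-136/83, 24/83, 104/83, -18/83).

u_2 = (-136/83, 24/83, 104/83, -18/83)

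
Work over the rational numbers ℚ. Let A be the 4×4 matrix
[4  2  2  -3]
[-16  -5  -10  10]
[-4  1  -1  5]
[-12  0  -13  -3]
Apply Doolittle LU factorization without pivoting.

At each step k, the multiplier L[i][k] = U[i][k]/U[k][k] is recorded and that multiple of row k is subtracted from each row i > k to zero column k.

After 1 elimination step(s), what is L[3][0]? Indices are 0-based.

[col 0] pivot 4
  R1 -= -4*R0 → (0, 3, -2, -2)  (L[1][0] := -4)
  R2 -= -1*R0 → (0, 3, 1, 2)  (L[2][0] := -1)
  R3 -= -3*R0 → (0, 6, -7, -12)  (L[3][0] := -3)

L[3][0] = -3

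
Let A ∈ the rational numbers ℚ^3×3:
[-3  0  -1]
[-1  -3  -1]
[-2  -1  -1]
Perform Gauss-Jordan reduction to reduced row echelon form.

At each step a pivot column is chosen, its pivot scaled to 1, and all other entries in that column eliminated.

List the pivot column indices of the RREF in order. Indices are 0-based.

[1] R0 /= -3  ⇒  (1, 0, 1/3)
     R1 -= -1·R0  ⇒  (0, -3, -2/3)
     R2 -= -2·R0  ⇒  (0, -1, -1/3)
[2] R1 /= -3  ⇒  (0, 1, 2/9)
     R2 -= -1·R1  ⇒  (0, 0, -1/9)
[3] R2 /= -1/9  ⇒  (0, 0, 1)
     R0 -= 1/3·R2  ⇒  (1, 0, 0)
     R1 -= 2/9·R2  ⇒  (0, 1, 0)

pivot columns: 0, 1, 2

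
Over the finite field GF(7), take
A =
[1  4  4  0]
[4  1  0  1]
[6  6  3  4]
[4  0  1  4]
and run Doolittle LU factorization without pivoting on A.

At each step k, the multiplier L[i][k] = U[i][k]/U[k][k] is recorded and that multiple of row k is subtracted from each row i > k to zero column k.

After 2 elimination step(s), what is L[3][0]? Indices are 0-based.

Step 1: pivot at (0,0) is 1.
  row1 ← row1 − (4)·row0  ⇒  L[1][0]=4, U row1=(0, 6, 5, 1)
  row2 ← row2 − (6)·row0  ⇒  L[2][0]=6, U row2=(0, 3, 0, 4)
  row3 ← row3 − (4)·row0  ⇒  L[3][0]=4, U row3=(0, 5, 6, 4)
Step 2: pivot at (1,1) is 6.
  row2 ← row2 − (4)·row1  ⇒  L[2][1]=4, U row2=(0, 0, 1, 0)
  row3 ← row3 − (2)·row1  ⇒  L[3][1]=2, U row3=(0, 0, 3, 2)

L[3][0] = 4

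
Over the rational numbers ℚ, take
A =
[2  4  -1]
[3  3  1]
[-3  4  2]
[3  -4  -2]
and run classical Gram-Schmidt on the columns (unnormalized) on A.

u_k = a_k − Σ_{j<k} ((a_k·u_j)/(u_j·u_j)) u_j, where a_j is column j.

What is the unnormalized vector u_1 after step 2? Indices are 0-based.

u_1 = (138/31, 114/31, 103/31, -103/31)

Step 1: u_0 = a_0 = (2, 3, -3, 3).
Step 2: u_1 = a_1 − (-7/31)·u_0 = (138/31, 114/31, 103/31, -103/31).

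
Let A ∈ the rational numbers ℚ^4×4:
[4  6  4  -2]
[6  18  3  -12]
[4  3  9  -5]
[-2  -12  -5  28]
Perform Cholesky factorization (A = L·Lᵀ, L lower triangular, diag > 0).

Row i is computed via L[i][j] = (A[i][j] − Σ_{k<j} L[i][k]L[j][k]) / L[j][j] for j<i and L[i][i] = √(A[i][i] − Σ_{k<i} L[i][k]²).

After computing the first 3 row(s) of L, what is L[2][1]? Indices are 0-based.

L[2][1] = -1

Step 1: L[0][0] = √(4) = 2.
  L[1][0] = (6) / L[0][0] = 3.
Step 2: L[1][1] = √(9) = 3.
  L[2][0] = (4) / L[0][0] = 2.
  L[2][1] = (-3) / L[1][1] = -1.
Step 3: L[2][2] = √(4) = 2.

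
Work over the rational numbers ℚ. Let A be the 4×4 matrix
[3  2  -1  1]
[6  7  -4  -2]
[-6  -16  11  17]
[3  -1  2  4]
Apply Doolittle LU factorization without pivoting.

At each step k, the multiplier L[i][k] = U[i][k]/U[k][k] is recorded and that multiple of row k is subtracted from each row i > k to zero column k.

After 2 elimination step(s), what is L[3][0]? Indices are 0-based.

[col 0] pivot 3
  R1 -= 2*R0 → (0, 3, -2, -4)  (L[1][0] := 2)
  R2 -= -2*R0 → (0, -12, 9, 19)  (L[2][0] := -2)
  R3 -= 1*R0 → (0, -3, 3, 3)  (L[3][0] := 1)
[col 1] pivot 3
  R2 -= -4*R1 → (0, 0, 1, 3)  (L[2][1] := -4)
  R3 -= -1*R1 → (0, 0, 1, -1)  (L[3][1] := -1)

L[3][0] = 1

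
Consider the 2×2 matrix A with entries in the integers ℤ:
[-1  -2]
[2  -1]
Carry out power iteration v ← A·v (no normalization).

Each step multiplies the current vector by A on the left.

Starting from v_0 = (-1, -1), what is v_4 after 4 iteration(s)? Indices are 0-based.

v_0 = (-1, -1).
v_1 = A·v_0 = (3, -1).
v_2 = A·v_1 = (-1, 7).
v_3 = A·v_2 = (-13, -9).
v_4 = A·v_3 = (31, -17).

v_4 = (31, -17)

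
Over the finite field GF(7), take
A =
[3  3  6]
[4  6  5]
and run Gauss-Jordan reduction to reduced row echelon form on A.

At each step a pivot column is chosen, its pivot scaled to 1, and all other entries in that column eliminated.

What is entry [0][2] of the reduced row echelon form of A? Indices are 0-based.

M[0][2] = 0

step 1: normalize row 0 (÷3) = (1, 1, 2)
  row 1: subtract 4×row0 = (0, 2, 4)
step 2: normalize row 1 (÷2) = (0, 1, 2)
  row 0: subtract 1×row1 = (1, 0, 0)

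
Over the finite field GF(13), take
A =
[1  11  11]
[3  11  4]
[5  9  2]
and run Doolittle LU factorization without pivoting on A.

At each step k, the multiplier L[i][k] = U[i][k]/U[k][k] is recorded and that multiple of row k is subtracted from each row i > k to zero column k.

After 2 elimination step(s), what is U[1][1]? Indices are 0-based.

U[1][1] = 4

k=0: U[0][0]=1
  eliminate (1,0): mult=3, new row 1: (0, 4, 10); set L[1][0]=3
  eliminate (2,0): mult=5, new row 2: (0, 6, 12); set L[2][0]=5
k=1: U[1][1]=4
  eliminate (2,1): mult=8, new row 2: (0, 0, 10); set L[2][1]=8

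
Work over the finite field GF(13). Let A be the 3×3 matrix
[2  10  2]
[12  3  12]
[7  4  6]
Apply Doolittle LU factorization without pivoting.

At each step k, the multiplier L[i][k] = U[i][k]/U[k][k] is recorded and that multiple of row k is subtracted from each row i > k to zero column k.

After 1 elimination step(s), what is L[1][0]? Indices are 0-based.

k=0: U[0][0]=2
  eliminate (1,0): mult=6, new row 1: (0, 8, 0); set L[1][0]=6
  eliminate (2,0): mult=10, new row 2: (0, 8, 12); set L[2][0]=10

L[1][0] = 6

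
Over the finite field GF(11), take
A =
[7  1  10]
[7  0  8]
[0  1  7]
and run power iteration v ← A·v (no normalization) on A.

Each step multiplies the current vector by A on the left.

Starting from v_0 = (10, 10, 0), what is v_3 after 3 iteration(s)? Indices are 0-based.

v_3 = (0, 4, 3)

v_0 = (10, 10, 0).
v_1 = A·v_0 = (3, 4, 10).
v_2 = A·v_1 = (4, 2, 8).
v_3 = A·v_2 = (0, 4, 3).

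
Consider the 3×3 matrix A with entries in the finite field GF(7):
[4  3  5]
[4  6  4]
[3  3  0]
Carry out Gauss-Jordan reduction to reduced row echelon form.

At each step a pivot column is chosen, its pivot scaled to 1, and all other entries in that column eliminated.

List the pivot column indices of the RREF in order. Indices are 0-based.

pivot columns: 0, 1

pivot(0,0)=4: scale R0 → (1, 6, 3)
  clear (1,0): R1 −= (4)R0 → (0, 3, 6)
  clear (2,0): R2 −= (3)R0 → (0, 6, 5)
pivot(1,1)=3: scale R1 → (0, 1, 2)
  clear (0,1): R0 −= (6)R1 → (1, 0, 5)
  clear (2,1): R2 −= (6)R1 → (0, 0, 0)
col 2: no nonzero at/below row 2; advance.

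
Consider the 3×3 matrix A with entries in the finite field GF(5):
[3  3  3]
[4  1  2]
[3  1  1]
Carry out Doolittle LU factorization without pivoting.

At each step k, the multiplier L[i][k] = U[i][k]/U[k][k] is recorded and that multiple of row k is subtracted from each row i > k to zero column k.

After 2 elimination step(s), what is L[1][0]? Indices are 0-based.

L[1][0] = 3

Step 1: pivot at (0,0) is 3.
  row1 ← row1 − (3)·row0  ⇒  L[1][0]=3, U row1=(0, 2, 3)
  row2 ← row2 − (1)·row0  ⇒  L[2][0]=1, U row2=(0, 3, 3)
Step 2: pivot at (1,1) is 2.
  row2 ← row2 − (4)·row1  ⇒  L[2][1]=4, U row2=(0, 0, 1)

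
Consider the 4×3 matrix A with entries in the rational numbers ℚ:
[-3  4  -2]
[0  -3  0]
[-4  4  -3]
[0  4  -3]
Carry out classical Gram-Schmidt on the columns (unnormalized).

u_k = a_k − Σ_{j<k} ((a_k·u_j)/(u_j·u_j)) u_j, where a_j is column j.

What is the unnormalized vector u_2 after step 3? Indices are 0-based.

Step 1: u_0 = a_0 = (-3, 0, -4, 0).
Step 2: u_1 = a_1 − (-28/25)·u_0 = (16/25, -3, -12/25, 4).
Step 3: u_2 = a_2 − (18/25)·u_0 − (-296/641)·u_1 = (292/641, -888/641, -219/641, -739/641).

u_2 = (292/641, -888/641, -219/641, -739/641)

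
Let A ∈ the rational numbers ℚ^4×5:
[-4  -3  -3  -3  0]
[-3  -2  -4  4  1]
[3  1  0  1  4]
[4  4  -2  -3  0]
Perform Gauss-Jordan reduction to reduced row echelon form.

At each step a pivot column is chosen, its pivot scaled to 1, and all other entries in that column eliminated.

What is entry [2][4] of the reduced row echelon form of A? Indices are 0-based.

M[2][4] = -159/281

step 1: normalize row 0 (÷-4) = (1, 3/4, 3/4, 3/4, 0)
  row 1: subtract -3×row0 = (0, 1/4, -7/4, 25/4, 1)
  row 2: subtract 3×row0 = (0, -5/4, -9/4, -5/4, 4)
  row 3: subtract 4×row0 = (0, 1, -5, -6, 0)
step 2: normalize row 1 (÷1/4) = (0, 1, -7, 25, 4)
  row 0: subtract 3/4×row1 = (1, 0, 6, -18, -3)
  row 2: subtract -5/4×row1 = (0, 0, -11, 30, 9)
  row 3: subtract 1×row1 = (0, 0, 2, -31, -4)
step 3: normalize row 2 (÷-11) = (0, 0, 1, -30/11, -9/11)
  row 0: subtract 6×row2 = (1, 0, 0, -18/11, 21/11)
  row 1: subtract -7×row2 = (0, 1, 0, 65/11, -19/11)
  row 3: subtract 2×row2 = (0, 0, 0, -281/11, -26/11)
step 4: normalize row 3 (÷-281/11) = (0, 0, 0, 1, 26/281)
  row 0: subtract -18/11×row3 = (1, 0, 0, 0, 579/281)
  row 1: subtract 65/11×row3 = (0, 1, 0, 0, -639/281)
  row 2: subtract -30/11×row3 = (0, 0, 1, 0, -159/281)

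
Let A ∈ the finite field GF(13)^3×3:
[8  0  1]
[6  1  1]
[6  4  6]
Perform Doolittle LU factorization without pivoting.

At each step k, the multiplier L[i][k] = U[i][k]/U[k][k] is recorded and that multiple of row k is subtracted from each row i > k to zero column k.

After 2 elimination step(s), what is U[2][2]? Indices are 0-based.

k=0: U[0][0]=8
  eliminate (1,0): mult=4, new row 1: (0, 1, 10); set L[1][0]=4
  eliminate (2,0): mult=4, new row 2: (0, 4, 2); set L[2][0]=4
k=1: U[1][1]=1
  eliminate (2,1): mult=4, new row 2: (0, 0, 1); set L[2][1]=4

U[2][2] = 1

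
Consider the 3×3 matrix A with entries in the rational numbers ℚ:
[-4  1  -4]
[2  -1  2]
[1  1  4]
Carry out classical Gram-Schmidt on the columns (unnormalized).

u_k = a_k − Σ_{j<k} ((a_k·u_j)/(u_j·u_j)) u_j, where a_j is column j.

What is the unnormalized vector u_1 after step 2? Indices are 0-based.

Step 1: u_0 = a_0 = (-4, 2, 1).
Step 2: u_1 = a_1 − (-5/21)·u_0 = (1/21, -11/21, 26/21).

u_1 = (1/21, -11/21, 26/21)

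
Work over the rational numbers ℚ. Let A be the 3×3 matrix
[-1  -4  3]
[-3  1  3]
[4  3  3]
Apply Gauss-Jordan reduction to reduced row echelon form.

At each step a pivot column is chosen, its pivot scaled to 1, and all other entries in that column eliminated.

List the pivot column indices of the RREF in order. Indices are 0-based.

step 1: normalize row 0 (÷-1) = (1, 4, -3)
  row 1: subtract -3×row0 = (0, 13, -6)
  row 2: subtract 4×row0 = (0, -13, 15)
step 2: normalize row 1 (÷13) = (0, 1, -6/13)
  row 0: subtract 4×row1 = (1, 0, -15/13)
  row 2: subtract -13×row1 = (0, 0, 9)
step 3: normalize row 2 (÷9) = (0, 0, 1)
  row 0: subtract -15/13×row2 = (1, 0, 0)
  row 1: subtract -6/13×row2 = (0, 1, 0)

pivot columns: 0, 1, 2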